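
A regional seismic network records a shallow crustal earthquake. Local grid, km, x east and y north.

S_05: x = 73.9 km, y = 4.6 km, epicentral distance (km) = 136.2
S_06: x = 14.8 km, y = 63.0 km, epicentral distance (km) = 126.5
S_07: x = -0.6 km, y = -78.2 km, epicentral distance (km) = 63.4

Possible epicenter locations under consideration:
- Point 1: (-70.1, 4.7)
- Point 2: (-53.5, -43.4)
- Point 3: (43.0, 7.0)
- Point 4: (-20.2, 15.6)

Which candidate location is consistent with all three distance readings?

Point 2

For each candidate, compare |candidate − station| to the reported distance:
Point 1: residuals S_05 7.8, S_06 23.5, S_07 44.8 → max 44.8 km
Point 2: residuals S_05 0.1, S_06 0.1, S_07 0.1 → max 0.1 km
Point 3: residuals S_05 105.2, S_06 63.8, S_07 32.3 → max 105.2 km
Point 4: residuals S_05 41.5, S_06 67.6, S_07 32.4 → max 67.6 km
Only Point 2 has all residuals ≈ 0.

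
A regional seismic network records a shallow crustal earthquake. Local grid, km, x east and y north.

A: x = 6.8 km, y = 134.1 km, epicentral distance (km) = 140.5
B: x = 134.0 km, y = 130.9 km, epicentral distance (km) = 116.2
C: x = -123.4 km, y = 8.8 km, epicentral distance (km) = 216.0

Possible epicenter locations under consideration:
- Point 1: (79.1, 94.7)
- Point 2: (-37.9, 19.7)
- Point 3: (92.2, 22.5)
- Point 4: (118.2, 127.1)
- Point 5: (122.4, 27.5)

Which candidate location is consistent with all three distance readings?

For each candidate, compare |candidate − station| to the reported distance:
Point 1: residuals A 58.2, B 50.4, C 4.0 → max 58.2 km
Point 2: residuals A 17.7, B 88.5, C 129.8 → max 129.8 km
Point 3: residuals A 0.0, B 0.0, C 0.0 → max 0.0 km
Point 4: residuals A 28.9, B 99.9, C 53.0 → max 99.9 km
Point 5: residuals A 16.7, B 12.2, C 30.5 → max 30.5 km
Only Point 3 has all residuals ≈ 0.

Point 3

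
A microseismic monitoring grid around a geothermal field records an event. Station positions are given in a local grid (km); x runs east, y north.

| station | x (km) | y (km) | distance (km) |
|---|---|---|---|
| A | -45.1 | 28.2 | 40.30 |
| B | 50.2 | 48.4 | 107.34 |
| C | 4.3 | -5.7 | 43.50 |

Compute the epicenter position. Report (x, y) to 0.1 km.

Circle about each station: (x + 45.1)² + (y − 28.2)² = 40.30²; (x − 50.2)² + (y − 48.4)² = 107.34²; (x − 4.3)² + (y + 5.7)² = 43.50².
Subtracting pairs of circle equations eliminates x²+y² and gives linear equations (the radical axes):
190.6 x + 40.4 y = -7864.44
98.8 x − 67.8 y = -3046.43
Solving the 2×2 system: x ≈ -38.8, y ≈ -11.6 km.
Check against A (with the unrounded x, y): √((x + 45.1)²+(y − 28.2)²) = 40.30 ≈ 40.30 km. ✓

x ≈ -38.8 km, y ≈ -11.6 km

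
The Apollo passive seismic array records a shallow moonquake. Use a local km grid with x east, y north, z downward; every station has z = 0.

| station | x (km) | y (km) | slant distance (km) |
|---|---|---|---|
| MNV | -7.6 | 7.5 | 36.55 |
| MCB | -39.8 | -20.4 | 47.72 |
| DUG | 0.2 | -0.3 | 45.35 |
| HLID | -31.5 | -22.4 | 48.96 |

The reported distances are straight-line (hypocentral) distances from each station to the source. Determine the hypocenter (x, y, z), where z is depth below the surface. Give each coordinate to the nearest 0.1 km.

Each station gives a sphere (x−x_i)² + (y−y_i)² + z² = d_i² (stations at z=0).
Subtracting the MNV sphere from MCB and DUG: z² cancels, leaving linear equations in x and y:
-64.4 x − 55.8 y = 944.89
15.6 x − 15.6 y = -834.60
Solving: x ≈ -32.697, y ≈ 20.803 km (keep extra digits for the depth step; rounded: -32.7, 20.8).
Then from the MNV sphere: z² = 36.55² − (x + 7.6)² − (y − 7.5)² with x = -32.697, y = 20.803, so z ≈ 23.002 ≈ 23.0 km.

x ≈ -32.7 km, y ≈ 20.8 km, depth ≈ 23.0 km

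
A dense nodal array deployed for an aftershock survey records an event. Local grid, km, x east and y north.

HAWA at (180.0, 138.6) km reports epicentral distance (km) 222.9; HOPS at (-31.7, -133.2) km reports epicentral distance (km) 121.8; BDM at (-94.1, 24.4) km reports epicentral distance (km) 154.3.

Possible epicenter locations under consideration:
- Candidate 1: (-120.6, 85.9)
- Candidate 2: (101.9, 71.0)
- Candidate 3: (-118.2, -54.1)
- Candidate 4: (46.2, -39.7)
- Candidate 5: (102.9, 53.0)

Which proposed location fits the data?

For each candidate, compare |candidate − station| to the reported distance:
Candidate 1: residuals HAWA 82.3, HOPS 114.6, BDM 87.3 → max 114.6 km
Candidate 2: residuals HAWA 119.6, HOPS 122.2, BDM 47.2 → max 122.2 km
Candidate 3: residuals HAWA 132.1, HOPS 4.6, BDM 72.2 → max 132.1 km
Candidate 4: residuals HAWA 0.0, HOPS 0.1, BDM 0.1 → max 0.1 km
Candidate 5: residuals HAWA 107.7, HOPS 108.0, BDM 44.8 → max 108.0 km
Only Candidate 4 has all residuals ≈ 0.

Candidate 4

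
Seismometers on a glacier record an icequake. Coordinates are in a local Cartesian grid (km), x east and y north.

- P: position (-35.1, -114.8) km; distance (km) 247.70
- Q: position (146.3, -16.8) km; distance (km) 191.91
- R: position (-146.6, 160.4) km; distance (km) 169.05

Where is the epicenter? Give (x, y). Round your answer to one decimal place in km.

19.1 km east, 126.9 km north

Circle about each station: (x + 35.1)² + (y + 114.8)² = 247.70²; (x − 146.3)² + (y + 16.8)² = 191.91²; (x + 146.6)² + (y − 160.4)² = 169.05².
Subtracting the P equation from the Q and R equations removes the quadratic terms:
362.8 x + 196.0 y = 31800.72
-223.0 x + 550.4 y = 65586.06
Solving the 2×2 system: x ≈ 19.1, y ≈ 126.9 km.
Check against P (with the unrounded x, y): √((x + 35.1)²+(y + 114.8)²) = 247.70 ≈ 247.70 km. ✓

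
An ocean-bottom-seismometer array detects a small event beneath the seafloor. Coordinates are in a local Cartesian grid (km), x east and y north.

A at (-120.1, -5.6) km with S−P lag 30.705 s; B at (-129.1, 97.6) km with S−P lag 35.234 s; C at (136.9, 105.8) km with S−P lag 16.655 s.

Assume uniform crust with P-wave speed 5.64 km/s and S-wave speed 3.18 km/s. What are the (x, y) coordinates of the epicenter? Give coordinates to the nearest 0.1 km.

103.7 km east, -11.0 km north

Distance from S−P lag: d = Δt · v_P v_S / (v_P − v_S) = Δt · (5.64·3.18)/(5.64−3.18) ≈ 7.2907·Δt.
So d_A = 223.86, d_B = 256.88, d_C = 121.43 km.
Circle about each station: (x + 120.1)² + (y + 5.6)² = 223.86²; (x + 129.1)² + (y − 97.6)² = 256.88²; (x − 136.9)² + (y − 105.8)² = 121.43².
Subtracting the A equation from the B and C equations removes the quadratic terms:
-18.0 x + 206.4 y = -4136.83
514.0 x + 222.8 y = 50847.93
Solving the 2×2 system: x ≈ 103.7, y ≈ -11.0 km.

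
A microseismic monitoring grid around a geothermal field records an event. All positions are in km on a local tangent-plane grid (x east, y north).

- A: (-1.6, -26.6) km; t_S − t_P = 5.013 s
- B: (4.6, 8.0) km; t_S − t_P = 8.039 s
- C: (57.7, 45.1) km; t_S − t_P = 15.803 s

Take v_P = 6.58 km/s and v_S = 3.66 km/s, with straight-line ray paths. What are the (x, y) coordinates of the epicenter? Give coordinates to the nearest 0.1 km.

-40.5 km east, -40.6 km north

Distance from S−P lag: d = Δt · v_P v_S / (v_P − v_S) = Δt · (6.58·3.66)/(6.58−3.66) ≈ 8.2475·Δt.
So d_A = 41.34, d_B = 66.30, d_C = 130.34 km.
Circle about each station: (x + 1.6)² + (y + 26.6)² = 41.34²; (x − 4.6)² + (y − 8.0)² = 66.30²; (x − 57.7)² + (y − 45.1)² = 130.34².
Subtracting pairs of circle equations eliminates x²+y² and gives linear equations (the radical axes):
12.4 x + 69.2 y = -3311.65
118.6 x + 143.4 y = -10626.34
Solving the 2×2 system: x ≈ -40.5, y ≈ -40.6 km.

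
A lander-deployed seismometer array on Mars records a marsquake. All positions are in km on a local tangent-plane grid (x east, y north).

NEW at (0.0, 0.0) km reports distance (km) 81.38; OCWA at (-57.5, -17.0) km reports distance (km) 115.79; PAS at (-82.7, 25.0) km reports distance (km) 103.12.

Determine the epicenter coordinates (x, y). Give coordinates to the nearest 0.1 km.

x ≈ 3.7 km, y ≈ 81.3 km

Circle about each station: x² + y² = 81.38²; (x + 57.5)² + (y + 17.0)² = 115.79²; (x + 82.7)² + (y − 25.0)² = 103.12².
Subtracting pairs of circle equations eliminates x²+y² and gives linear equations (the radical axes):
-115.0 x − 34.0 y = -3189.37
-165.4 x + 50.0 y = 3453.26
Solving the 2×2 system: x ≈ 3.7, y ≈ 81.3 km.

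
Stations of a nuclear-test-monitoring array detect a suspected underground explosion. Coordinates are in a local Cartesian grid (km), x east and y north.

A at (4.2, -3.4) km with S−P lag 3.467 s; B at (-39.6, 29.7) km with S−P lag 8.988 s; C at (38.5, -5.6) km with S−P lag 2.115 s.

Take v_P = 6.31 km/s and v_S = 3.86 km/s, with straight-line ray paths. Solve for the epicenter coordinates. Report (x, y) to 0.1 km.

Distance from S−P lag: d = Δt · v_P v_S / (v_P − v_S) = Δt · (6.31·3.86)/(6.31−3.86) ≈ 9.9415·Δt.
So d_A = 34.47, d_B = 89.35, d_C = 21.03 km.
Circle about each station: (x − 4.2)² + (y + 3.4)² = 34.47²; (x + 39.6)² + (y − 29.7)² = 89.35²; (x − 38.5)² + (y + 5.6)² = 21.03².
Subtracting pairs of circle equations eliminates x²+y² and gives linear equations (the radical axes):
-87.6 x + 66.2 y = -4374.19
68.6 x − 4.4 y = 2230.33
Solving the 2×2 system: x ≈ 30.9, y ≈ -25.2 km.

(30.9, -25.2)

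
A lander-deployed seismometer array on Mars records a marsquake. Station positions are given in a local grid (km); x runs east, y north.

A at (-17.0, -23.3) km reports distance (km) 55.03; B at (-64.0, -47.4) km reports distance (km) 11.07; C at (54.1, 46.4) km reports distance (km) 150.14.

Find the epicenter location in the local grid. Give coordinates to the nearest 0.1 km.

x ≈ -70.0 km, y ≈ -38.1 km

Circle about each station: (x + 17.0)² + (y + 23.3)² = 55.03²; (x + 64.0)² + (y + 47.4)² = 11.07²; (x − 54.1)² + (y − 46.4)² = 150.14².
Subtracting pairs of circle equations eliminates x²+y² and gives linear equations (the radical axes):
-94.0 x − 48.2 y = 8416.63
142.2 x + 139.4 y = -15265.84
Solving the 2×2 system: x ≈ -70.0, y ≈ -38.1 km.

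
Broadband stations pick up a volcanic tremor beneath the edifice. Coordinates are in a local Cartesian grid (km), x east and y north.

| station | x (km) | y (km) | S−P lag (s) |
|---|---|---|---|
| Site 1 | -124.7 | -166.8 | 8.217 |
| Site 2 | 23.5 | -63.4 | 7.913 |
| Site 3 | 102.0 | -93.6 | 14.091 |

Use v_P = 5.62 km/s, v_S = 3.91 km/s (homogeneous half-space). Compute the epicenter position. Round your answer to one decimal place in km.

Distance from S−P lag: d = Δt · v_P v_S / (v_P − v_S) = Δt · (5.62·3.91)/(5.62−3.91) ≈ 12.8504·Δt.
So d_Site 1 = 105.59, d_Site 2 = 101.69, d_Site 3 = 181.08 km.
Circle about each station: (x + 124.7)² + (y + 166.8)² = 105.59²; (x − 23.5)² + (y + 63.4)² = 101.69²; (x − 102.0)² + (y + 93.6)² = 181.08².
Subtracting the Site 1 equation from the Site 2 and Site 3 equations removes the quadratic terms:
296.4 x + 206.8 y = -37992.13
453.4 x + 146.4 y = -45848.09
Solving the 2×2 system: x ≈ -77.8, y ≈ -72.2 km.

x ≈ -77.8 km, y ≈ -72.2 km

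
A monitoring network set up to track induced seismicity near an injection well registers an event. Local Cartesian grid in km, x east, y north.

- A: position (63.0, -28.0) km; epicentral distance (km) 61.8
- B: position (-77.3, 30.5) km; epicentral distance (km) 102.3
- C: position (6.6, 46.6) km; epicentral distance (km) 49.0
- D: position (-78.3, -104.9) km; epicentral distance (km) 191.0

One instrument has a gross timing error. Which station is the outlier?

Solve using three stations at a time. Using A, C, D (subtract circle equations pairwise → linear system) gives (x, y) ≈ (53.7, 33.1).
Distances from that point to each station vs reported:
  A: calculated 61.8 vs reported 61.8 → residual 0.0 km
  B: calculated 131.1 vs reported 102.3 → residual 28.8 km
  C: calculated 49.0 vs reported 49.0 → residual 0.0 km
  D: calculated 191.0 vs reported 191.0 → residual 0.0 km
A, C, D are mutually consistent (residuals ≈ 0); B is off by 28.8 km.

B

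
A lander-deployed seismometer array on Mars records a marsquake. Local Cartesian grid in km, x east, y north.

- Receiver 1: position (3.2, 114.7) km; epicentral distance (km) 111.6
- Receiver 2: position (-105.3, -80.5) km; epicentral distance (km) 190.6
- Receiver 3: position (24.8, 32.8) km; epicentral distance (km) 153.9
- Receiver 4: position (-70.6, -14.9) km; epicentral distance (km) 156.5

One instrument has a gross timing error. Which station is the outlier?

Receiver 4

Solve using three stations at a time. Using Receiver 1, Receiver 2, Receiver 3 (subtract circle equations pairwise → linear system) gives (x, y) ≈ (-108.3, 110.1).
Distances from that point to each station vs reported:
  Receiver 1: calculated 111.6 vs reported 111.6 → residual 0.0 km
  Receiver 2: calculated 190.6 vs reported 190.6 → residual 0.0 km
  Receiver 3: calculated 153.9 vs reported 153.9 → residual 0.0 km
  Receiver 4: calculated 130.5 vs reported 156.5 → residual 26.0 km
Receiver 1, Receiver 2, Receiver 3 are mutually consistent (residuals ≈ 0); Receiver 4 is off by 26.0 km.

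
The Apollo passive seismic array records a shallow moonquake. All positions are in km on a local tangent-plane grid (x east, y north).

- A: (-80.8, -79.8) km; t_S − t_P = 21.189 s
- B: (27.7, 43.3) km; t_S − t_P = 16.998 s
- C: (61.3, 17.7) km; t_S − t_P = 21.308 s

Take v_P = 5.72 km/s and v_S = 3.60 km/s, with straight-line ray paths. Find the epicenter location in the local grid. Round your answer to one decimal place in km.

x ≈ -117.0 km, y ≈ 122.8 km

Distance from S−P lag: d = Δt · v_P v_S / (v_P − v_S) = Δt · (5.72·3.60)/(5.72−3.60) ≈ 9.7132·Δt.
So d_A = 205.81, d_B = 165.11, d_C = 206.97 km.
Circle about each station: (x + 80.8)² + (y + 79.8)² = 205.81²; (x − 27.7)² + (y − 43.3)² = 165.11²; (x − 61.3)² + (y − 17.7)² = 206.97².
Subtracting the A equation from the B and C equations removes the quadratic terms:
217.0 x + 246.2 y = 4841.94
284.2 x + 195.0 y = -9304.52
Solving the 2×2 system: x ≈ -117.0, y ≈ 122.8 km.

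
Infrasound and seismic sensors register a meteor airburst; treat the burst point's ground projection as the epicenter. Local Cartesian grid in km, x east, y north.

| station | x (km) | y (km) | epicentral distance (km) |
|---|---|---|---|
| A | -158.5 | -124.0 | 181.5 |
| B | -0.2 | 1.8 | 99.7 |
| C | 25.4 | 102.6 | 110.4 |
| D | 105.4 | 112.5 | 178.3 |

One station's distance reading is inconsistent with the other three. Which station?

Solve using three stations at a time. Using A, C, D (subtract circle equations pairwise → linear system) gives (x, y) ≈ (-46.1, 18.5).
Distances from that point to each station vs reported:
  A: calculated 181.5 vs reported 181.5 → residual 0.0 km
  B: calculated 48.8 vs reported 99.7 → residual 50.9 km
  C: calculated 110.4 vs reported 110.4 → residual 0.0 km
  D: calculated 178.3 vs reported 178.3 → residual 0.0 km
A, C, D are mutually consistent (residuals ≈ 0); B is off by 50.9 km.

B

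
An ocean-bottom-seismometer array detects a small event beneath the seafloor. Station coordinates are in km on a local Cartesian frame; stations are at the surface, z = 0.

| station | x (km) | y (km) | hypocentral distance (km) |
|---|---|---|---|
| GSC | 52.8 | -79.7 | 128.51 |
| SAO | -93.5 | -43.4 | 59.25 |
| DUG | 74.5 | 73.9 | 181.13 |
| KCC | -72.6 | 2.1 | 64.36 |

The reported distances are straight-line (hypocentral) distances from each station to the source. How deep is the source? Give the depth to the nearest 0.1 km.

48.0 km

Each station gives a sphere (x−x_i)² + (y−y_i)² + z² = d_i² (stations at z=0).
Subtracting the GSC sphere from SAO and DUG: z² cancels, leaving linear equations in x and y:
-292.6 x + 72.6 y = 14490.14
43.4 x + 307.2 y = -14421.73
Solving: x ≈ -59.099, y ≈ -38.597 km (keep extra digits for the depth step; rounded: -59.1, -38.6).
Then from the GSC sphere: z² = 128.51² − (x − 52.8)² − (y + 79.7)² with x = -59.099, y = -38.597, so z ≈ 48.000 ≈ 48.0 km.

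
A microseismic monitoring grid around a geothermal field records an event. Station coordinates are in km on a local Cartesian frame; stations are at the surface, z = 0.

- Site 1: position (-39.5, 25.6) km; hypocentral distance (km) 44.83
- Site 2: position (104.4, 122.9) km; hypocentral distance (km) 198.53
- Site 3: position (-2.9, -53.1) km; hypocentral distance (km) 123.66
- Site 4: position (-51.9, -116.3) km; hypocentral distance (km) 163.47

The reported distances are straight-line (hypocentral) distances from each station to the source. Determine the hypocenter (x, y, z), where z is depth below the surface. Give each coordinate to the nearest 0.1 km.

(-77.4, 44.5, 14.7)

Each station gives a sphere (x−x_i)² + (y−y_i)² + z² = d_i² (stations at z=0).
Subtracting the Site 1 sphere from Site 2 and Site 3: z² cancels, leaving linear equations in x and y:
287.8 x + 194.6 y = -13616.27
73.2 x − 157.4 y = -12669.66
Solving: x ≈ -77.400, y ≈ 44.498 km (keep extra digits for the depth step; rounded: -77.4, 44.5).
Then from the Site 1 sphere: z² = 44.83² − (x + 39.5)² − (y − 25.6)² with x = -77.400, y = 44.498, so z ≈ 14.703 ≈ 14.7 km.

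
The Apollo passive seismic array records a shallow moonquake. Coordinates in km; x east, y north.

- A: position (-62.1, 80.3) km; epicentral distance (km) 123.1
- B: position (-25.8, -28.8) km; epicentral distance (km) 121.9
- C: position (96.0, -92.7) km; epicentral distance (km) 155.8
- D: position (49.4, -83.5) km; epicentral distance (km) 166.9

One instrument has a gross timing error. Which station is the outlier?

D

Solve using three stations at a time. Using A, B, C (subtract circle equations pairwise → linear system) gives (x, y) ≈ (59.1, 58.7).
Distances from that point to each station vs reported:
  A: calculated 123.1 vs reported 123.1 → residual 0.0 km
  B: calculated 121.9 vs reported 121.9 → residual 0.0 km
  C: calculated 155.8 vs reported 155.8 → residual 0.0 km
  D: calculated 142.5 vs reported 166.9 → residual 24.4 km
A, B, C are mutually consistent (residuals ≈ 0); D is off by 24.4 km.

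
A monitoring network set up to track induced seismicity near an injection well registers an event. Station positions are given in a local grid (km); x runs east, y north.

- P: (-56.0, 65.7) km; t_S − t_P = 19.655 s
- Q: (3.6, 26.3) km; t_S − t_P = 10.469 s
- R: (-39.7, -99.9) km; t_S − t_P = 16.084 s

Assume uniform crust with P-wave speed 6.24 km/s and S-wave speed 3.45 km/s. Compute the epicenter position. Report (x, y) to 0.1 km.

(62.3, -29.2)

Distance from S−P lag: d = Δt · v_P v_S / (v_P − v_S) = Δt · (6.24·3.45)/(6.24−3.45) ≈ 7.7161·Δt.
So d_P = 151.66, d_Q = 80.78, d_R = 124.11 km.
Circle about each station: (x + 56.0)² + (y − 65.7)² = 151.66²; (x − 3.6)² + (y − 26.3)² = 80.78²; (x + 39.7)² + (y + 99.9)² = 124.11².
Subtracting the P equation from the Q and R equations removes the quadratic terms:
119.2 x − 78.8 y = 9727.51
32.6 x − 331.2 y = 11701.07
Solving the 2×2 system: x ≈ 62.3, y ≈ -29.2 km.
Check against P (with the unrounded x, y): √((x + 56.0)²+(y − 65.7)²) = 151.66 ≈ 151.66 km. ✓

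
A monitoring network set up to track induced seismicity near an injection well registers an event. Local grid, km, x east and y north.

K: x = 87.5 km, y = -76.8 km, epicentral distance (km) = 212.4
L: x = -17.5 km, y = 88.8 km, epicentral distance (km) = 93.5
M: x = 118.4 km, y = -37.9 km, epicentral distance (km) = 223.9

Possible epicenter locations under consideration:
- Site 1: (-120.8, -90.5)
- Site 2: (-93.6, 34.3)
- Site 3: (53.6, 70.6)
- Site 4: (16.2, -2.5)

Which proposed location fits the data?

Site 2

For each candidate, compare |candidate − station| to the reported distance:
Site 1: residuals K 3.6, L 113.4, M 21.0 → max 113.4 km
Site 2: residuals K 0.1, L 0.1, M 0.1 → max 0.1 km
Site 3: residuals K 61.2, L 20.1, M 97.5 → max 97.5 km
Site 4: residuals K 109.4, L 3.8, M 115.7 → max 115.7 km
Only Site 2 has all residuals ≈ 0.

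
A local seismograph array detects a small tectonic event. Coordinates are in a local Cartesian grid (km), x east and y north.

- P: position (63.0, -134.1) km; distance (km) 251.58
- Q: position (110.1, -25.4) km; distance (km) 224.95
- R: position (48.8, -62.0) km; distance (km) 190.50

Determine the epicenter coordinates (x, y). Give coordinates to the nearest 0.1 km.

-98.5 km east, 58.8 km north

Circle about each station: (x − 63.0)² + (y + 134.1)² = 251.58²; (x − 110.1)² + (y + 25.4)² = 224.95²; (x − 48.8)² + (y + 62.0)² = 190.50².
Subtracting the P equation from the Q and R equations removes the quadratic terms:
94.2 x + 217.4 y = 3505.35
-28.4 x + 144.2 y = 11275.88
Solving the 2×2 system: x ≈ -98.5, y ≈ 58.8 km.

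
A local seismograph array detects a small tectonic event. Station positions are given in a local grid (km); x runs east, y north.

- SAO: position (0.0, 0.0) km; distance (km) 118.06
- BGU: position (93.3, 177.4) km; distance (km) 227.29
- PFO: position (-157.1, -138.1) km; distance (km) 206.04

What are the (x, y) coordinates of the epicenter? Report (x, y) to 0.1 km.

(-101.5, 60.3)

Circle about each station: x² + y² = 118.06²; (x − 93.3)² + (y − 177.4)² = 227.29²; (x + 157.1)² + (y + 138.1)² = 206.04².
Subtracting the SAO equation from the BGU and PFO equations removes the quadratic terms:
186.6 x + 354.8 y = 2453.07
-314.2 x − 276.2 y = 15237.70
Solving the 2×2 system: x ≈ -101.5, y ≈ 60.3 km.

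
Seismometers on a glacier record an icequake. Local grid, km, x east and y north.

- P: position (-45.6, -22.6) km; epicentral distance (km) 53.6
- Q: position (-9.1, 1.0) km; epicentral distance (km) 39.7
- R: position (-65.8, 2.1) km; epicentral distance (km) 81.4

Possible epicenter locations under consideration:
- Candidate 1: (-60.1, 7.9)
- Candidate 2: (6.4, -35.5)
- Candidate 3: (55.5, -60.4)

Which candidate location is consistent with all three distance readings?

Candidate 2

For each candidate, compare |candidate − station| to the reported distance:
Candidate 1: residuals P 19.8, Q 11.8, R 73.3 → max 73.3 km
Candidate 2: residuals P 0.0, Q 0.0, R 0.0 → max 0.0 km
Candidate 3: residuals P 54.3, Q 49.4, R 55.1 → max 55.1 km
Only Candidate 2 has all residuals ≈ 0.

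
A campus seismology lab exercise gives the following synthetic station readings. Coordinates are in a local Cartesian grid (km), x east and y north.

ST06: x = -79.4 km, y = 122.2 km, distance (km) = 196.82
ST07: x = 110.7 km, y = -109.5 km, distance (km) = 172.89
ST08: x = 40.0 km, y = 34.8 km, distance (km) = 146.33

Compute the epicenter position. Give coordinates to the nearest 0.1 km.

(-58.4, -73.5)

Circle about each station: (x + 79.4)² + (y − 122.2)² = 196.82²; (x − 110.7)² + (y + 109.5)² = 172.89²; (x − 40.0)² + (y − 34.8)² = 146.33².
Subtracting the ST06 equation from the ST07 and ST08 equations removes the quadratic terms:
380.2 x − 463.4 y = 11854.70
238.8 x − 174.8 y = -1100.52
Solving the 2×2 system: x ≈ -58.4, y ≈ -73.5 km.
Check against ST06 (with the unrounded x, y): √((x + 79.4)²+(y − 122.2)²) = 196.83 ≈ 196.82 km. ✓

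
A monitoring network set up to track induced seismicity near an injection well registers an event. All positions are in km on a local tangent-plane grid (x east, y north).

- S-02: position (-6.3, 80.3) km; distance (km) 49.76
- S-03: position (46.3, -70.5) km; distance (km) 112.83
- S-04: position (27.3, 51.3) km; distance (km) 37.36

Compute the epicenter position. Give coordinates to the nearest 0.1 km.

-3.8 km east, 30.6 km north

Circle about each station: (x + 6.3)² + (y − 80.3)² = 49.76²; (x − 46.3)² + (y + 70.5)² = 112.83²; (x − 27.3)² + (y − 51.3)² = 37.36².
Subtracting pairs of circle equations eliminates x²+y² and gives linear equations (the radical axes):
105.2 x − 301.6 y = -9628.39
67.2 x − 58.0 y = -2030.51
Solving the 2×2 system: x ≈ -3.8, y ≈ 30.6 km.
Check against S-02 (with the unrounded x, y): √((x + 6.3)²+(y − 80.3)²) = 49.77 ≈ 49.76 km. ✓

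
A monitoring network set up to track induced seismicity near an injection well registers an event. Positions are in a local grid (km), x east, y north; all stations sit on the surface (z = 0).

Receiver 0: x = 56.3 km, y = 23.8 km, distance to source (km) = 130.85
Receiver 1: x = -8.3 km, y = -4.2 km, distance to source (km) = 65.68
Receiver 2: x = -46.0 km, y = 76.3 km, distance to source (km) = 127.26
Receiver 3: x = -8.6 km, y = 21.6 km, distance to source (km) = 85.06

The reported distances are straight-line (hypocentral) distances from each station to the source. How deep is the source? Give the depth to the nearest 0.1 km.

Each station gives a sphere (x−x_i)² + (y−y_i)² + z² = d_i² (stations at z=0).
Subtracting the Receiver 0 sphere from Receiver 1 and Receiver 2: z² cancels, leaving linear equations in x and y:
-129.2 x − 56.0 y = 9158.26
-204.6 x + 105.0 y = 5128.17
Solving: x ≈ -49.905, y ≈ -48.403 km (keep extra digits for the depth step; rounded: -49.9, -48.4).
Then from the Receiver 0 sphere: z² = 130.85² − (x − 56.3)² − (y − 23.8)² with x = -49.905, y = -48.403, so z ≈ 25.079 ≈ 25.1 km.

z ≈ 25.1 km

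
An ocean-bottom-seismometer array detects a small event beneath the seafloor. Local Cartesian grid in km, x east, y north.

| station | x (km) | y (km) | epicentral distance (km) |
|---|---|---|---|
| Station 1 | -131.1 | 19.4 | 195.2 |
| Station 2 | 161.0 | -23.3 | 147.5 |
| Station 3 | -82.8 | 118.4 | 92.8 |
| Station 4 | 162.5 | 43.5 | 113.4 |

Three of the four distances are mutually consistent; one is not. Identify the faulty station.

Solve using three stations at a time. Using Station 1, Station 2, Station 4 (subtract circle equations pairwise → linear system) gives (x, y) ≈ (54.8, 79.1).
Distances from that point to each station vs reported:
  Station 1: calculated 195.2 vs reported 195.2 → residual 0.0 km
  Station 2: calculated 147.5 vs reported 147.5 → residual 0.0 km
  Station 3: calculated 143.1 vs reported 92.8 → residual 50.3 km
  Station 4: calculated 113.4 vs reported 113.4 → residual 0.0 km
Station 1, Station 2, Station 4 are mutually consistent (residuals ≈ 0); Station 3 is off by 50.3 km.

Station 3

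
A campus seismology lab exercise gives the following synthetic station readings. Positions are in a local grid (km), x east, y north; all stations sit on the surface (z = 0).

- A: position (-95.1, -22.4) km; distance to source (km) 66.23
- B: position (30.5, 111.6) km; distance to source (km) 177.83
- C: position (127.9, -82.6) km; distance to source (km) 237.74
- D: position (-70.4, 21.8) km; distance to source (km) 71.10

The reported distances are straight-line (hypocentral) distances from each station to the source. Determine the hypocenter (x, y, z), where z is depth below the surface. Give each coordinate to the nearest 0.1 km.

Each station gives a sphere (x−x_i)² + (y−y_i)² + z² = d_i² (stations at z=0).
Subtracting the A sphere from B and C: z² cancels, leaving linear equations in x and y:
251.2 x + 268.0 y = -23398.06
446.0 x − 120.4 y = -38498.49
Solving: x ≈ -87.698, y ≈ -5.106 km (keep extra digits for the depth step; rounded: -87.7, -5.1).
Then from the A sphere: z² = 66.23² − (x + 95.1)² − (y + 22.4)² with x = -87.698, y = -5.106, so z ≈ 63.502 ≈ 63.5 km.

(-87.7, -5.1, 63.5)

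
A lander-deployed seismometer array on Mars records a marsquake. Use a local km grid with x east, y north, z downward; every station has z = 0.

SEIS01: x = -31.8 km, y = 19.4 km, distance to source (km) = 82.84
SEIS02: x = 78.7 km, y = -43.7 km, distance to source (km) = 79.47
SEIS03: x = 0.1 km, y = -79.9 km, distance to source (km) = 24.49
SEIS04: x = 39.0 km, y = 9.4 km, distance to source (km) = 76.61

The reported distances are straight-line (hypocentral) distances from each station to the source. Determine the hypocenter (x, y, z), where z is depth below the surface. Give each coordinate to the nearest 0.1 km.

Each station gives a sphere (x−x_i)² + (y−y_i)² + z² = d_i² (stations at z=0).
Subtracting the SEIS01 sphere from SEIS02 and SEIS03: z² cancels, leaving linear equations in x and y:
221.0 x − 126.2 y = 7262.76
63.8 x − 198.6 y = 11259.13
Solving: x ≈ 0.599, y ≈ -56.500 km (keep extra digits for the depth step; rounded: 0.6, -56.5).
Then from the SEIS01 sphere: z² = 82.84² − (x + 31.8)² − (y − 19.4)² with x = 0.599, y = -56.500, so z ≈ 7.208 ≈ 7.2 km.

(0.6, -56.5, 7.2)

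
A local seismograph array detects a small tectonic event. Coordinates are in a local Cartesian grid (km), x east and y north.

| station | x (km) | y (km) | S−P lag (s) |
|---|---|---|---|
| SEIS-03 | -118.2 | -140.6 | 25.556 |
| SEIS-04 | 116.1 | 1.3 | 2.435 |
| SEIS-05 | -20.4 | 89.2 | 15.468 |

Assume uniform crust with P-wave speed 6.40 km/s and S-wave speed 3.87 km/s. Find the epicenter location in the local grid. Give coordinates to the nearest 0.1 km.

Distance from S−P lag: d = Δt · v_P v_S / (v_P − v_S) = Δt · (6.40·3.87)/(6.40−3.87) ≈ 9.7897·Δt.
So d_SEIS-03 = 250.19, d_SEIS-04 = 23.84, d_SEIS-05 = 151.43 km.
Circle about each station: (x + 118.2)² + (y + 140.6)² = 250.19²; (x − 116.1)² + (y − 1.3)² = 23.84²; (x + 20.4)² + (y − 89.2)² = 151.43².
Subtracting the SEIS-03 equation from the SEIS-04 and SEIS-05 equations removes the quadratic terms:
468.6 x + 283.8 y = 41767.99
195.6 x + 459.6 y = 14297.19
Solving the 2×2 system: x ≈ 94.7, y ≈ -9.2 km.

x ≈ 94.7 km, y ≈ -9.2 km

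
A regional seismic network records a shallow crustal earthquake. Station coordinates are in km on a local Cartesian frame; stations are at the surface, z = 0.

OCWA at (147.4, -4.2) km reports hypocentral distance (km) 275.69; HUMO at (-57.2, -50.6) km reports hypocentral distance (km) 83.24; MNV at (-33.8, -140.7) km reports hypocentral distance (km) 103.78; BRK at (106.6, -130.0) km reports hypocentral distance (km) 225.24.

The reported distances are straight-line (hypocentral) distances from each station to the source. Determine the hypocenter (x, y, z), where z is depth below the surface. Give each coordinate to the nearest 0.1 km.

x ≈ -109.3 km, y ≈ -90.9 km, depth ≈ 50.9 km

Each station gives a sphere (x−x_i)² + (y−y_i)² + z² = d_i² (stations at z=0).
Subtracting the OCWA sphere from HUMO and MNV: z² cancels, leaving linear equations in x and y:
-409.2 x − 92.8 y = 53163.88
-362.4 x − 273.0 y = 64429.22
Solving: x ≈ -109.306, y ≈ -90.904 km (keep extra digits for the depth step; rounded: -109.3, -90.9).
Then from the OCWA sphere: z² = 275.69² − (x − 147.4)² − (y + 4.2)² with x = -109.306, y = -90.904, so z ≈ 50.886 ≈ 50.9 km.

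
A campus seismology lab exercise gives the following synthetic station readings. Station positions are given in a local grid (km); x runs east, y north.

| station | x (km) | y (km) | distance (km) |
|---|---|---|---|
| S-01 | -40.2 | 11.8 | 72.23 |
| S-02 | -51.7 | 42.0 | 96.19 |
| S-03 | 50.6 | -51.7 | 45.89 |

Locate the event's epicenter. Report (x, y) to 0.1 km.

Circle about each station: (x + 40.2)² + (y − 11.8)² = 72.23²; (x + 51.7)² + (y − 42.0)² = 96.19²; (x − 50.6)² + (y + 51.7)² = 45.89².
Subtracting the S-01 equation from the S-02 and S-03 equations removes the quadratic terms:
-23.0 x + 60.4 y = -1353.73
181.6 x − 127.0 y = 6589.25
Solving the 2×2 system: x ≈ 28.1, y ≈ -11.7 km.

(28.1, -11.7)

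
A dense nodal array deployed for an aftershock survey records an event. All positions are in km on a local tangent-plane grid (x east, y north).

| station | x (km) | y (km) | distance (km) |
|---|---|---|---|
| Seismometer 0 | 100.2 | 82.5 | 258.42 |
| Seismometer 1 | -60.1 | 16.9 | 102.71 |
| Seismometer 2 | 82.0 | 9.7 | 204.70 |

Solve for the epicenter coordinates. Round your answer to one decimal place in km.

Circle about each station: (x − 100.2)² + (y − 82.5)² = 258.42²; (x + 60.1)² + (y − 16.9)² = 102.71²; (x − 82.0)² + (y − 9.7)² = 204.70².
Subtracting the Seismometer 0 equation from the Seismometer 1 and Seismometer 2 equations removes the quadratic terms:
-320.6 x − 131.2 y = 43282.88
-36.4 x − 145.6 y = 14850.61
Solving the 2×2 system: x ≈ -103.9, y ≈ -76.0 km.

-103.9 km east, -76.0 km north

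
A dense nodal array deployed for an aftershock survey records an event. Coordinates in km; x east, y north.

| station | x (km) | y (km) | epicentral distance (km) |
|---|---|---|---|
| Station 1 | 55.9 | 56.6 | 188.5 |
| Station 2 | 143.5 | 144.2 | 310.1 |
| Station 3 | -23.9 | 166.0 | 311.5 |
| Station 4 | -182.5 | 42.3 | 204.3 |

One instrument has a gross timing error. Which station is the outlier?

Station 3

Solve using three stations at a time. Using Station 1, Station 2, Station 4 (subtract circle equations pairwise → linear system) gives (x, y) ≈ (-41.0, -104.9).
Distances from that point to each station vs reported:
  Station 1: calculated 188.4 vs reported 188.5 → residual 0.1 km
  Station 2: calculated 310.0 vs reported 310.1 → residual 0.1 km
  Station 3: calculated 271.5 vs reported 311.5 → residual 40.0 km
  Station 4: calculated 204.2 vs reported 204.3 → residual 0.1 km
Station 1, Station 2, Station 4 are mutually consistent (residuals ≈ 0); Station 3 is off by 40.0 km.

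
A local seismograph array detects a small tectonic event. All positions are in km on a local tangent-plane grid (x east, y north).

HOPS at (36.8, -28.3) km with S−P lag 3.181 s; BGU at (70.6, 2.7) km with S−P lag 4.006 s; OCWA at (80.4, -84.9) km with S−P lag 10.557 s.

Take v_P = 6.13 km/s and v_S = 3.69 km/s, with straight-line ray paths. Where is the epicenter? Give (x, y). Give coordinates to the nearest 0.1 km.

x ≈ 33.5 km, y ≈ 1.0 km

Distance from S−P lag: d = Δt · v_P v_S / (v_P − v_S) = Δt · (6.13·3.69)/(6.13−3.69) ≈ 9.2704·Δt.
So d_HOPS = 29.49, d_BGU = 37.14, d_OCWA = 97.87 km.
Circle about each station: (x − 36.8)² + (y + 28.3)² = 29.49²; (x − 70.6)² + (y − 2.7)² = 37.14²; (x − 80.4)² + (y + 84.9)² = 97.87².
Subtracting the HOPS equation from the BGU and OCWA equations removes the quadratic terms:
67.6 x + 62.0 y = 2326.80
87.2 x − 113.2 y = 2808.16
Solving the 2×2 system: x ≈ 33.5, y ≈ 1.0 km.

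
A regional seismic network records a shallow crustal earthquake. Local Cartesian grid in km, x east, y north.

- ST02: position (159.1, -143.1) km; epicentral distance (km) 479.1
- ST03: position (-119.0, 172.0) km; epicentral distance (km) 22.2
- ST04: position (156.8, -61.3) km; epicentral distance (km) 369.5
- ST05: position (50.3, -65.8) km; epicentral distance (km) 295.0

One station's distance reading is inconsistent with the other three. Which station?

Solve using three stations at a time. Using ST03, ST04, ST05 (subtract circle equations pairwise → linear system) gives (x, y) ≈ (-138.4, 161.0).
Distances from that point to each station vs reported:
  ST02: calculated 425.4 vs reported 479.1 → residual 53.7 km
  ST03: calculated 22.3 vs reported 22.2 → residual 0.1 km
  ST04: calculated 369.5 vs reported 369.5 → residual 0.0 km
  ST05: calculated 295.0 vs reported 295.0 → residual 0.0 km
ST03, ST04, ST05 are mutually consistent (residuals ≈ 0); ST02 is off by 53.7 km.

ST02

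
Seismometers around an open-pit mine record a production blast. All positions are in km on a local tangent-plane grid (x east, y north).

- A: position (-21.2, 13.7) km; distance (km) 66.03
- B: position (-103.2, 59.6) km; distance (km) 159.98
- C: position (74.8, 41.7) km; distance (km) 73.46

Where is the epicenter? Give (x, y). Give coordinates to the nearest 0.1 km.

x ≈ 35.4 km, y ≈ -20.3 km

Circle about each station: (x + 21.2)² + (y − 13.7)² = 66.03²; (x + 103.2)² + (y − 59.6)² = 159.98²; (x − 74.8)² + (y − 41.7)² = 73.46².
Subtracting the A equation from the B and C equations removes the quadratic terms:
-164.0 x + 91.8 y = -7668.37
192.0 x + 56.0 y = 5660.39
Solving the 2×2 system: x ≈ 35.4, y ≈ -20.3 km.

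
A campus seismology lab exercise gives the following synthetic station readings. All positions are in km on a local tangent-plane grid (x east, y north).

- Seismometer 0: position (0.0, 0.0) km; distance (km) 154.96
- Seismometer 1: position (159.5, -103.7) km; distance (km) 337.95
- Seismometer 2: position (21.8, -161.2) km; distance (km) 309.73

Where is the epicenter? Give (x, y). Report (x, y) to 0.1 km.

Circle about each station: x² + y² = 154.96²; (x − 159.5)² + (y + 103.7)² = 337.95²; (x − 21.8)² + (y + 161.2)² = 309.73².
Subtracting pairs of circle equations eliminates x²+y² and gives linear equations (the radical axes):
319.0 x − 207.4 y = -54003.66
43.6 x − 322.4 y = -45459.39
Solving the 2×2 system: x ≈ -85.1, y ≈ 129.5 km.

x ≈ -85.1 km, y ≈ 129.5 km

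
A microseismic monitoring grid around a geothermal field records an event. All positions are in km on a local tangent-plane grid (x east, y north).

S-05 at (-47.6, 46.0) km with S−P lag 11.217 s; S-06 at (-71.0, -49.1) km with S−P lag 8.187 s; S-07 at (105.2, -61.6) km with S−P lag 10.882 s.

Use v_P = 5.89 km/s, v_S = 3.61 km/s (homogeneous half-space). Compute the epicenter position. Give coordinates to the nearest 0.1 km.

Distance from S−P lag: d = Δt · v_P v_S / (v_P − v_S) = Δt · (5.89·3.61)/(5.89−3.61) ≈ 9.3258·Δt.
So d_S-05 = 104.61, d_S-06 = 76.35, d_S-07 = 101.48 km.
Circle about each station: (x + 47.6)² + (y − 46.0)² = 104.61²; (x + 71.0)² + (y + 49.1)² = 76.35²; (x − 105.2)² + (y + 61.6)² = 101.48².
Subtracting the S-05 equation from the S-06 and S-07 equations removes the quadratic terms:
-46.8 x − 190.2 y = 8183.98
305.6 x − 215.2 y = 11124.90
Solving the 2×2 system: x ≈ 5.2, y ≈ -44.3 km.

5.2 km east, -44.3 km north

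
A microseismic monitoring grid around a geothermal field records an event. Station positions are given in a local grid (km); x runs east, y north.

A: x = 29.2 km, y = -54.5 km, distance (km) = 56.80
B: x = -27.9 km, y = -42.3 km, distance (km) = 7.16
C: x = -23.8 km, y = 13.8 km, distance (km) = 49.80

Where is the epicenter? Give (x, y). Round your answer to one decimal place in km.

-24.5 km east, -36.0 km north

Circle about each station: (x − 29.2)² + (y + 54.5)² = 56.80²; (x + 27.9)² + (y + 42.3)² = 7.16²; (x + 23.8)² + (y − 13.8)² = 49.80².
Subtracting the A equation from the B and C equations removes the quadratic terms:
-114.2 x + 24.4 y = 1919.78
-106.0 x + 136.6 y = -2319.81
Solving the 2×2 system: x ≈ -24.5, y ≈ -36.0 km.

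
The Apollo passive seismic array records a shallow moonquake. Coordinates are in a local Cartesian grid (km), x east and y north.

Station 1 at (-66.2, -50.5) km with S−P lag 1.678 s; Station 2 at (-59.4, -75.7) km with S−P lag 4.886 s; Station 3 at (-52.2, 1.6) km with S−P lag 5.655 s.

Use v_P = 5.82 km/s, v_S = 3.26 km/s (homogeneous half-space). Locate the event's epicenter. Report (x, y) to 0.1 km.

Distance from S−P lag: d = Δt · v_P v_S / (v_P − v_S) = Δt · (5.82·3.26)/(5.82−3.26) ≈ 7.4114·Δt.
So d_Station 1 = 12.44, d_Station 2 = 36.21, d_Station 3 = 41.91 km.
Circle about each station: (x + 66.2)² + (y + 50.5)² = 12.44²; (x + 59.4)² + (y + 75.7)² = 36.21²; (x + 52.2)² + (y − 1.6)² = 41.91².
Subtracting pairs of circle equations eliminates x²+y² and gives linear equations (the radical axes):
13.6 x − 50.4 y = 1169.75
28.0 x + 104.2 y = -5806.98
Solving the 2×2 system: x ≈ -60.4, y ≈ -39.5 km.

x ≈ -60.4 km, y ≈ -39.5 km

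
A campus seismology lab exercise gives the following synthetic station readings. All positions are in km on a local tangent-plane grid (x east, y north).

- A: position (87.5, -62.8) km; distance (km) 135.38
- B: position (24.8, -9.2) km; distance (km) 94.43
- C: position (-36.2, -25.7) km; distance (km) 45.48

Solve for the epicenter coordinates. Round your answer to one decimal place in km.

Circle about each station: (x − 87.5)² + (y + 62.8)² = 135.38²; (x − 24.8)² + (y + 9.2)² = 94.43²; (x + 36.2)² + (y + 25.7)² = 45.48².
Subtracting pairs of circle equations eliminates x²+y² and gives linear equations (the radical axes):
-125.4 x + 107.2 y = -1489.69
-247.4 x + 74.2 y = 6630.15
Solving the 2×2 system: x ≈ -47.7, y ≈ -69.7 km.

x ≈ -47.7 km, y ≈ -69.7 km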